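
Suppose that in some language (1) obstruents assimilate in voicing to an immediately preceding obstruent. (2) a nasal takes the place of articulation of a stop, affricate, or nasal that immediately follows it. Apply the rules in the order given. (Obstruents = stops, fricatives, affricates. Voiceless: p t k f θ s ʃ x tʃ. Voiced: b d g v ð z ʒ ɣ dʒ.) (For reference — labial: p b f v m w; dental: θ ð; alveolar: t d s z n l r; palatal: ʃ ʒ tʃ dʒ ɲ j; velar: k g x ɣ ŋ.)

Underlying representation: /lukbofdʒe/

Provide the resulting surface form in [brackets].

[lukpoftʃe]

Rule 1: /b/ after /k/ (voiceless) → [p]
Rule 1: /dʒ/ after /f/ (voiceless) → [tʃ]
After rule 1: lukpoftʃe
Rule 2: no segment meets the rule's conditions; no change.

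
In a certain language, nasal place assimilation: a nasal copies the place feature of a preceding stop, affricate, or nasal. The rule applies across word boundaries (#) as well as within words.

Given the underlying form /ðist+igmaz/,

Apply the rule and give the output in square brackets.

[ðist+igŋaz]

/m/ after /g/ (velar) → [ŋ]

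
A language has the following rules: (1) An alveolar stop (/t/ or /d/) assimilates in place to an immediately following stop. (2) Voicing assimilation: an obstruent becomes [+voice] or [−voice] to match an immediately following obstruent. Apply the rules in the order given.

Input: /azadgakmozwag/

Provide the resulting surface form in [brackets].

[azaggakmozwag]

Rule 1: /d/ before /g/ (velar) → [g]
After rule 1: azaggakmozwag
Rule 2: no segment meets the rule's conditions; no change.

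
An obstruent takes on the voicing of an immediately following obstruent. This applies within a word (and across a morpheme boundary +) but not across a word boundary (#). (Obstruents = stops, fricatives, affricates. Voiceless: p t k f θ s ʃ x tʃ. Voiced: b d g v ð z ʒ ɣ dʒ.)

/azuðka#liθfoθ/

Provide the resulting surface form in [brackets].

/ð/ before /k/ (voiceless) → [θ]

[azuθka#liθfoθ]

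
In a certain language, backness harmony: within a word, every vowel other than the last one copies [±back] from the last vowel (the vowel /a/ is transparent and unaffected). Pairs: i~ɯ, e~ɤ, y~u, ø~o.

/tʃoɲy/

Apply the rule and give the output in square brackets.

[tʃøɲy]

/o/ harmonizes with /y/ ([-back]) → [ø]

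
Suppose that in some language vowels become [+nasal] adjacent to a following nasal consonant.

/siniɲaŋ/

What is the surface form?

[sĩnĩɲãŋ]

/i/ before nasal /n/ → [ĩ]
/i/ before nasal /ɲ/ → [ĩ]
/a/ before nasal /ŋ/ → [ã]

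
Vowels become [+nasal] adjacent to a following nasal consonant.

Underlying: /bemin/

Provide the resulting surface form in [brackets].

[bẽmĩn]

/e/ before nasal /m/ → [ẽ]
/i/ before nasal /n/ → [ĩ]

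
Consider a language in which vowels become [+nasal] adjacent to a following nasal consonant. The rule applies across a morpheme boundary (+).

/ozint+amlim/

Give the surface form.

/i/ before nasal /n/ → [ĩ]
/a/ before nasal /m/ → [ã]
/i/ before nasal /m/ → [ĩ]

[ozĩnt+ãmlĩm]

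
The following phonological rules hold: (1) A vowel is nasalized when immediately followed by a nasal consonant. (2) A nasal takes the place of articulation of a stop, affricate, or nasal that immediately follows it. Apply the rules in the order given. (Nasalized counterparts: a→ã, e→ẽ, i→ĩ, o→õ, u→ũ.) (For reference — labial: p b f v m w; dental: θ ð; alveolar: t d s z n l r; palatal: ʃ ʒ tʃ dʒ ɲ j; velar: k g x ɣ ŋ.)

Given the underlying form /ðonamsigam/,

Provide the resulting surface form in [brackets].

[ðõnãmsigãm]

Rule 1: /o/ before nasal /n/ → [õ]
Rule 1: /a/ before nasal /m/ → [ã]
Rule 1: /a/ before nasal /m/ → [ã]
After rule 1: ðõnãmsigãm
Rule 2: no segment meets the rule's conditions; no change.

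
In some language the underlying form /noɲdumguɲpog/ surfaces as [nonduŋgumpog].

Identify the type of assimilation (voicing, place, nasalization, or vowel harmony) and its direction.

place assimilation, regressive

/ɲ/→[n] /m/→[ŋ] /ɲ/→[m].
Each target copies a feature from the following segment, so the direction is regressive.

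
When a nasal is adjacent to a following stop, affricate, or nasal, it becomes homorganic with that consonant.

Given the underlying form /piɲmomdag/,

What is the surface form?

[pimmondag]

/ɲ/ before /m/ (labial) → [m]
/m/ before /d/ (alveolar) → [n]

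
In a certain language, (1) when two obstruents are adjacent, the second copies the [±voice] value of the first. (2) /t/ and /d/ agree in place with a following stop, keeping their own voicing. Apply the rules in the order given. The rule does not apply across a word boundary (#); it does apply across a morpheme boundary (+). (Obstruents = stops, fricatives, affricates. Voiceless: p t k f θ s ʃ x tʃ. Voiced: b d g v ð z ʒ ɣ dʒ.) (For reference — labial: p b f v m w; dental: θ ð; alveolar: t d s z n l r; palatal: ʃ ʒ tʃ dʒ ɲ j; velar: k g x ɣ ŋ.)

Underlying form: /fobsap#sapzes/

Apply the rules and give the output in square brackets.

Rule 1: /s/ after /b/ (voiced) → [z]
Rule 1: /z/ after /p/ (voiceless) → [s]
After rule 1: fobzap#sapses
Rule 2: no segment meets the rule's conditions; no change.

[fobzap#sapses]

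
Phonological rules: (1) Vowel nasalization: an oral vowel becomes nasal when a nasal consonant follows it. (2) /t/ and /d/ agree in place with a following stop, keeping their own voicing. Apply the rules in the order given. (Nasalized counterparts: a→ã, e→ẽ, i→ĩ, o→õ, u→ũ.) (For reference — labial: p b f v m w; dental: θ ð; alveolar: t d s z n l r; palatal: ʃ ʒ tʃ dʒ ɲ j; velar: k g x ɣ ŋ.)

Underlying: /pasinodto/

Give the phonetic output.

[pasĩnodto]

Rule 1: /i/ before nasal /n/ → [ĩ]
After rule 1: pasĩnodto
Rule 2: no segment meets the rule's conditions; no change.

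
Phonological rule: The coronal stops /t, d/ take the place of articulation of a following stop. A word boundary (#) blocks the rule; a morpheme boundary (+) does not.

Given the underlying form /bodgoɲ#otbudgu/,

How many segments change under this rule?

/d/ before /g/ (velar) → [g]
/t/ before /b/ (labial) → [p]
/d/ before /g/ (velar) → [g]
3 segments change.

3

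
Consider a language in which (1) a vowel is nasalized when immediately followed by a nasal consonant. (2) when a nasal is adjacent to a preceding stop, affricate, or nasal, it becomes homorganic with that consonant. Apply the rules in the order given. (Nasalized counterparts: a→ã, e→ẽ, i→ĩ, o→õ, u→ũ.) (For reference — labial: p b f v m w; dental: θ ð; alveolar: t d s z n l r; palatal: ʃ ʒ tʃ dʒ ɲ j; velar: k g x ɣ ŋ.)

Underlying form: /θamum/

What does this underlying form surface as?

Rule 1: /a/ before nasal /m/ → [ã]
Rule 1: /u/ before nasal /m/ → [ũ]
After rule 1: θãmũm
Rule 2: no segment meets the rule's conditions; no change.

[θãmũm]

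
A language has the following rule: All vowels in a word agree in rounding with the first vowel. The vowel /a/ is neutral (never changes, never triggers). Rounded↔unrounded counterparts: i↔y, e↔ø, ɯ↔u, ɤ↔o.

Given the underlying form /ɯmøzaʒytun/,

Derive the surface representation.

/ø/ harmonizes with /ɯ/ ([-round]) → [e]
/y/ harmonizes with /ɯ/ ([-round]) → [i]
/u/ harmonizes with /ɯ/ ([-round]) → [ɯ]

[ɯmezaʒitɯn]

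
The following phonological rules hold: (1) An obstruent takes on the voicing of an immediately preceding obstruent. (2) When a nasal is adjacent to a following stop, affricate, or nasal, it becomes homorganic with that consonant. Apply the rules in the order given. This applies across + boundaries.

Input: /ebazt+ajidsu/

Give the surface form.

[ebazd+ajidzu]

Rule 1: /t/ after /z/ (voiced) → [d]
Rule 1: /s/ after /d/ (voiced) → [z]
After rule 1: ebazd+ajidzu
Rule 2: no segment meets the rule's conditions; no change.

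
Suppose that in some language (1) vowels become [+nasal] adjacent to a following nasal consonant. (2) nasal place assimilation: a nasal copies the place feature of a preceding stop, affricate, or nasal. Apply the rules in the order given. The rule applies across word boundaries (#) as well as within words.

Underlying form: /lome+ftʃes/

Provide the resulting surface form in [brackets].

[lõme+ftʃes]

Rule 1: /o/ before nasal /m/ → [õ]
After rule 1: lõme+ftʃes
Rule 2: no segment meets the rule's conditions; no change.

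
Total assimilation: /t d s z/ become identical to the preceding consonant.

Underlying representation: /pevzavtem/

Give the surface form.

[pevvavvem]

/z/ after /v/ → [v] (total assimilation)
/t/ after /v/ → [v] (total assimilation)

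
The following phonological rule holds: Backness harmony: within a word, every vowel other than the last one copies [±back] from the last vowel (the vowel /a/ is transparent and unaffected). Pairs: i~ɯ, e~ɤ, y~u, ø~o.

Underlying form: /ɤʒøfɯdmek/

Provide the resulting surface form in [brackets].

[eʒøfidmek]

/ɤ/ harmonizes with /e/ ([-back]) → [e]
/ɯ/ harmonizes with /e/ ([-back]) → [i]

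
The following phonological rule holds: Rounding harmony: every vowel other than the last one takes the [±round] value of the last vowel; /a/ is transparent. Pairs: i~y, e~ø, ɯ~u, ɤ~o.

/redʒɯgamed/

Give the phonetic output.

[redʒɯgamed]

no segment meets the rule's conditions; no change.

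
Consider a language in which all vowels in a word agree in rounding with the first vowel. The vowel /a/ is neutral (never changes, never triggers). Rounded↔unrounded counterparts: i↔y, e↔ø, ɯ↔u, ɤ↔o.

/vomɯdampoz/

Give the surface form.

/ɯ/ harmonizes with /o/ ([+round]) → [u]

[vomudampoz]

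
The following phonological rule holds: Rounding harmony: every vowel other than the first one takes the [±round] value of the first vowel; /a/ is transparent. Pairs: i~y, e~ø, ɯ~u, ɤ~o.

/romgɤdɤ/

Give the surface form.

/ɤ/ harmonizes with /o/ ([+round]) → [o]
/ɤ/ harmonizes with /o/ ([+round]) → [o]

[romgodo]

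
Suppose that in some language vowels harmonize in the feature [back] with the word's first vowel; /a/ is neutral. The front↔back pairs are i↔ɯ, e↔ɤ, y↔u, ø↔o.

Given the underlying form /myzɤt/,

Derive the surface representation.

[myzet]

/ɤ/ harmonizes with /y/ ([-back]) → [e]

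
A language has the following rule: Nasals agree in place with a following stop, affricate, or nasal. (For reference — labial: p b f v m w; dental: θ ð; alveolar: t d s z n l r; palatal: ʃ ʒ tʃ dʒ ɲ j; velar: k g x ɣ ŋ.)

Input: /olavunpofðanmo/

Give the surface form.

/n/ before /p/ (labial) → [m]
/n/ before /m/ (labial) → [m]

[olavumpofðammo]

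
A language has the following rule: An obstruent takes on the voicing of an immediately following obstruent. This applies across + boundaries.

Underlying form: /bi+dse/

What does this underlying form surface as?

[bi+tse]

/d/ before /s/ (voiceless) → [t]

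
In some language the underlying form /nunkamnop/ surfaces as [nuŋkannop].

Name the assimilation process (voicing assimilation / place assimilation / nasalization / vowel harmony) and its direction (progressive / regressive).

/n/→[ŋ] /m/→[n].
Each target copies a feature from the following segment, so the direction is regressive.

place assimilation, regressive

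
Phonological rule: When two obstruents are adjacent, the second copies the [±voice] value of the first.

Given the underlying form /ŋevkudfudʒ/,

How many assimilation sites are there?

2

/k/ after /v/ (voiced) → [g]
/f/ after /d/ (voiced) → [v]
2 segments change.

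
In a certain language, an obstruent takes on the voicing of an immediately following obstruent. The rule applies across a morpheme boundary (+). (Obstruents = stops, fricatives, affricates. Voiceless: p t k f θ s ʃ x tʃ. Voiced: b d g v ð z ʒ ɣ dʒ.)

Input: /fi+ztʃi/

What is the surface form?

[fi+stʃi]

/z/ before /tʃ/ (voiceless) → [s]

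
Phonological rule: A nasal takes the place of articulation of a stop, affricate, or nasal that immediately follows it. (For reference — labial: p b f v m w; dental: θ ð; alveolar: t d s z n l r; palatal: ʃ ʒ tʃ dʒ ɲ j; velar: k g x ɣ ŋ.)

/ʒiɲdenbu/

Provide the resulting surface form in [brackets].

/ɲ/ before /d/ (alveolar) → [n]
/n/ before /b/ (labial) → [m]

[ʒindembu]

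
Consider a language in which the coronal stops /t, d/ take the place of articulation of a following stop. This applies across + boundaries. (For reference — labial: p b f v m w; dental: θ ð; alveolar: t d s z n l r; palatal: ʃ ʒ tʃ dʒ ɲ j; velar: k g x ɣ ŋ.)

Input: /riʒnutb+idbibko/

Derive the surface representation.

[riʒnupb+ibbibko]

/t/ before /b/ (labial) → [p]
/d/ before /b/ (labial) → [b]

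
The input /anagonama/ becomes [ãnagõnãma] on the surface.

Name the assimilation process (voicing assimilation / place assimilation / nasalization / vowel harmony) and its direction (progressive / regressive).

nasalization, regressive

/a/→[ã] /o/→[õ] /a/→[ã].
Each target copies a feature from the following segment, so the direction is regressive.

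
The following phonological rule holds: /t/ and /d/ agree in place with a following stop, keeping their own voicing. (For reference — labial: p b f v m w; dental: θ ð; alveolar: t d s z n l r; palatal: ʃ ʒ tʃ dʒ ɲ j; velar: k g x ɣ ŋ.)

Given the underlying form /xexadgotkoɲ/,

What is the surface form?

[xexaggokkoɲ]

/d/ before /g/ (velar) → [g]
/t/ before /k/ (velar) → [k]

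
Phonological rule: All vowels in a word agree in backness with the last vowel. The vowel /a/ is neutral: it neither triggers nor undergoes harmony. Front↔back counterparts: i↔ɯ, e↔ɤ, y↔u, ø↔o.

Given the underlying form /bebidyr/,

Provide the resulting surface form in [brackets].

no segment meets the rule's conditions; no change.

[bebidyr]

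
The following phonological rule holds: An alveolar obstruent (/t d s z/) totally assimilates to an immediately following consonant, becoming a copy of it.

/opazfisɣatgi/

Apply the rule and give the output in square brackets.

/z/ before /f/ → [f] (total assimilation)
/s/ before /ɣ/ → [ɣ] (total assimilation)
/t/ before /g/ → [g] (total assimilation)

[opaffiɣɣaggi]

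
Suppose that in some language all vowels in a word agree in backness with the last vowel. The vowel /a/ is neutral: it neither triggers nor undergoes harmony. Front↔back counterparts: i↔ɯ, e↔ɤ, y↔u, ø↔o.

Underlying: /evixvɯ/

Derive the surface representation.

[ɤvɯxvɯ]

/e/ harmonizes with /ɯ/ ([+back]) → [ɤ]
/i/ harmonizes with /ɯ/ ([+back]) → [ɯ]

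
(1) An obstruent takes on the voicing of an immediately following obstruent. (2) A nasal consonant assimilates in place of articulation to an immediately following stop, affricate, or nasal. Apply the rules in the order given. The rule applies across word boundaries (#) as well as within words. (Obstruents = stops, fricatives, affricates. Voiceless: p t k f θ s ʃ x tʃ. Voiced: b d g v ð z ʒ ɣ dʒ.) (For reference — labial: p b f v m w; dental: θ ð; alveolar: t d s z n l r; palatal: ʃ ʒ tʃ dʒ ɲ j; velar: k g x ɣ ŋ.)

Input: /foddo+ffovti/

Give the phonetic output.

Rule 1: /v/ before /t/ (voiceless) → [f]
After rule 1: foddo+ffofti
Rule 2: no segment meets the rule's conditions; no change.

[foddo+ffofti]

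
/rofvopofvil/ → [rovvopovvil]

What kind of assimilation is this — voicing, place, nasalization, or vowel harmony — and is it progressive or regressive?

/f/→[v] /f/→[v].
Each target copies a feature from the following segment, so the direction is regressive.

voicing assimilation, regressive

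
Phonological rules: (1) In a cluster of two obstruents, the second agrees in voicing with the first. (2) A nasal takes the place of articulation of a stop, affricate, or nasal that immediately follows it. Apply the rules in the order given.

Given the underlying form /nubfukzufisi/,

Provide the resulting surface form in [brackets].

Rule 1: /f/ after /b/ (voiced) → [v]
Rule 1: /z/ after /k/ (voiceless) → [s]
After rule 1: nubvuksufisi
Rule 2: no segment meets the rule's conditions; no change.

[nubvuksufisi]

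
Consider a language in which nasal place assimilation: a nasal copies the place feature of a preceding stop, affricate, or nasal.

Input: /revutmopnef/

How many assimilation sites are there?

/m/ after /t/ (alveolar) → [n]
/n/ after /p/ (labial) → [m]
2 segments change.

2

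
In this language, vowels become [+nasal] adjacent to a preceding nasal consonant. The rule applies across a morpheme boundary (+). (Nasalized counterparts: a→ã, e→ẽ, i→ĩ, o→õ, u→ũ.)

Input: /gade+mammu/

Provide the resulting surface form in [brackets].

[gade+mãmmũ]

/a/ after nasal /m/ → [ã]
/u/ after nasal /m/ → [ũ]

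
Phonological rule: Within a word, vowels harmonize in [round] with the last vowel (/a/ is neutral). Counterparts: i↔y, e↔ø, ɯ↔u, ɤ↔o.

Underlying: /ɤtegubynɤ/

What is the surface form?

[ɤtegɯbinɤ]

/u/ harmonizes with /ɤ/ ([-round]) → [ɯ]
/y/ harmonizes with /ɤ/ ([-round]) → [i]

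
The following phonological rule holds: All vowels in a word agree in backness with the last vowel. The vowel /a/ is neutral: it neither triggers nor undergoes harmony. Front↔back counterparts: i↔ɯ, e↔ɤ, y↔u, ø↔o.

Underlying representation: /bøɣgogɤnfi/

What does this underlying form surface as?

/o/ harmonizes with /i/ ([-back]) → [ø]
/ɤ/ harmonizes with /i/ ([-back]) → [e]

[bøɣgøgenfi]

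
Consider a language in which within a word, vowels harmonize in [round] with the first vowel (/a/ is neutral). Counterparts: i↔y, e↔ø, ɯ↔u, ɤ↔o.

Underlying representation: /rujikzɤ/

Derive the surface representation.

/i/ harmonizes with /u/ ([+round]) → [y]
/ɤ/ harmonizes with /u/ ([+round]) → [o]

[rujykzo]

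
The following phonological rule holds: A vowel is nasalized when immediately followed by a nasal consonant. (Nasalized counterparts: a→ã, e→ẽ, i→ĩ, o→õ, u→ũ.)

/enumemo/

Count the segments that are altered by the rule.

/e/ before nasal /n/ → [ẽ]
/u/ before nasal /m/ → [ũ]
/e/ before nasal /m/ → [ẽ]
3 segments change.

3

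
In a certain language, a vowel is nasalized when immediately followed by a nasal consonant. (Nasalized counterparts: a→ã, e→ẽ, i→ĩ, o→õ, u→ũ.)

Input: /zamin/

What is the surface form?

[zãmĩn]

/a/ before nasal /m/ → [ã]
/i/ before nasal /n/ → [ĩ]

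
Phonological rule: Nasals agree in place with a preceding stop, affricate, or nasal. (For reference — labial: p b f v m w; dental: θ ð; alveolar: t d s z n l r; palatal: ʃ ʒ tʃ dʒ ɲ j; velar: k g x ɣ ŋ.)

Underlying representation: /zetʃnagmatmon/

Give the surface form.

/n/ after /tʃ/ (palatal) → [ɲ]
/m/ after /g/ (velar) → [ŋ]
/m/ after /t/ (alveolar) → [n]

[zetʃɲagŋatnon]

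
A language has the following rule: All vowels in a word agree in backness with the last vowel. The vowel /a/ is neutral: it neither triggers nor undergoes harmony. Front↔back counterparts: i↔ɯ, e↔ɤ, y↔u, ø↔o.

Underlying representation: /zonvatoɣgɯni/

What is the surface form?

/o/ harmonizes with /i/ ([-back]) → [ø]
/o/ harmonizes with /i/ ([-back]) → [ø]
/ɯ/ harmonizes with /i/ ([-back]) → [i]

[zønvatøɣgini]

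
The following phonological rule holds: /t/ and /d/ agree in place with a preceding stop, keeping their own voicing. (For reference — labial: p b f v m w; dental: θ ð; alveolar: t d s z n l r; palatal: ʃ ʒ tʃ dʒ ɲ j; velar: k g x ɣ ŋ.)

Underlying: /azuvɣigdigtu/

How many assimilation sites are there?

2

/d/ after /g/ (velar) → [g]
/t/ after /g/ (velar) → [k]
2 segments change.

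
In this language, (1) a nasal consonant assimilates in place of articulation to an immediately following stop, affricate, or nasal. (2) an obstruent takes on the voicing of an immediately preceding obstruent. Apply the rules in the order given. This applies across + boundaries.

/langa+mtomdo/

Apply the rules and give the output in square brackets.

Rule 1: /n/ before /g/ (velar) → [ŋ]
Rule 1: /m/ before /t/ (alveolar) → [n]
Rule 1: /m/ before /d/ (alveolar) → [n]
After rule 1: laŋga+ntondo
Rule 2: no segment meets the rule's conditions; no change.

[laŋga+ntondo]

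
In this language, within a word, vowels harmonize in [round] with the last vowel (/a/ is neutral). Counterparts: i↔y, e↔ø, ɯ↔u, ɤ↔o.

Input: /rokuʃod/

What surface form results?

[rokuʃod]

no segment meets the rule's conditions; no change.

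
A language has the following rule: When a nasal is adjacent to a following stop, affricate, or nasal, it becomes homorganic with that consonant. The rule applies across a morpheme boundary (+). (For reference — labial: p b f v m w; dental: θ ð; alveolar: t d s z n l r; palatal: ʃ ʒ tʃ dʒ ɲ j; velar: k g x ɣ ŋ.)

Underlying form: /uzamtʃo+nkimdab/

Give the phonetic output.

/m/ before /tʃ/ (palatal) → [ɲ]
/n/ before /k/ (velar) → [ŋ]
/m/ before /d/ (alveolar) → [n]

[uzaɲtʃo+ŋkindab]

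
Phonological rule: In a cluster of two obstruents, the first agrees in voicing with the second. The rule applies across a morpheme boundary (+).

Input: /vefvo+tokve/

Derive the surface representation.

[vevvo+togve]

/f/ before /v/ (voiced) → [v]
/k/ before /v/ (voiced) → [g]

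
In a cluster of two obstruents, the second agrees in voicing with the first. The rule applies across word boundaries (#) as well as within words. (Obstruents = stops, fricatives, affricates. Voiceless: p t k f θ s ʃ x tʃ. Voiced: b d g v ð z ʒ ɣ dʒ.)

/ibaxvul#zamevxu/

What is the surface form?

/v/ after /x/ (voiceless) → [f]
/x/ after /v/ (voiced) → [ɣ]

[ibaxful#zamevɣu]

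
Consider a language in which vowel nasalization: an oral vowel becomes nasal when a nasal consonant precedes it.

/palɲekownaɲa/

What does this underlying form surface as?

/e/ after nasal /ɲ/ → [ẽ]
/a/ after nasal /n/ → [ã]
/a/ after nasal /ɲ/ → [ã]

[palɲẽkownãɲã]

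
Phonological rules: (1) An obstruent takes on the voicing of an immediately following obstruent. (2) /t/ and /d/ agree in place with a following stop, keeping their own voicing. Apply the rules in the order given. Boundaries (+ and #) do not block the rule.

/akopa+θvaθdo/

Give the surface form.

[akopa+ðvaðdo]

Rule 1: /θ/ before /v/ (voiced) → [ð]
Rule 1: /θ/ before /d/ (voiced) → [ð]
After rule 1: akopa+ðvaðdo
Rule 2: no segment meets the rule's conditions; no change.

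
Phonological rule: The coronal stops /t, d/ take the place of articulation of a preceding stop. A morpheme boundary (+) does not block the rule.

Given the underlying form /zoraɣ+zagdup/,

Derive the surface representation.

/d/ after /g/ (velar) → [g]

[zoraɣ+zaggup]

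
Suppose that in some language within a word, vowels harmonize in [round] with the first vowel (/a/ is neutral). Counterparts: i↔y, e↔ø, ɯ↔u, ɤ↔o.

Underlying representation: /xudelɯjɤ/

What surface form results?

/e/ harmonizes with /u/ ([+round]) → [ø]
/ɯ/ harmonizes with /u/ ([+round]) → [u]
/ɤ/ harmonizes with /u/ ([+round]) → [o]

[xudølujo]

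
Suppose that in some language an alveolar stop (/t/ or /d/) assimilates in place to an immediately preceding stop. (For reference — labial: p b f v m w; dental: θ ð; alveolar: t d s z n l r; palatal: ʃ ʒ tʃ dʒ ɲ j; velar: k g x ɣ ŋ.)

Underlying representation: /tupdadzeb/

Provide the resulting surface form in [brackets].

[tupbadzeb]

/d/ after /p/ (labial) → [b]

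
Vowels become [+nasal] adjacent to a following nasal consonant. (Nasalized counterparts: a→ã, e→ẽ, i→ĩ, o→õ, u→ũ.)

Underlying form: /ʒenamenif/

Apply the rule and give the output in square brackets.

/e/ before nasal /n/ → [ẽ]
/a/ before nasal /m/ → [ã]
/e/ before nasal /n/ → [ẽ]

[ʒẽnãmẽnif]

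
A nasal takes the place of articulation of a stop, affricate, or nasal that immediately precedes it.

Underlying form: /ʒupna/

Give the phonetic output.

[ʒupma]

/n/ after /p/ (labial) → [m]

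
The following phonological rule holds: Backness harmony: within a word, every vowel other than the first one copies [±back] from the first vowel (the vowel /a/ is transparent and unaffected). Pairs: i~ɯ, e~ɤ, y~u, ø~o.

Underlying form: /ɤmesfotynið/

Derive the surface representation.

/e/ harmonizes with /ɤ/ ([+back]) → [ɤ]
/y/ harmonizes with /ɤ/ ([+back]) → [u]
/i/ harmonizes with /ɤ/ ([+back]) → [ɯ]

[ɤmɤsfotunɯð]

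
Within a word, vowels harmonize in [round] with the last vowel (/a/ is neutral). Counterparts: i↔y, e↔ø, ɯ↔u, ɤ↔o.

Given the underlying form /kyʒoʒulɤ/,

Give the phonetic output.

/y/ harmonizes with /ɤ/ ([-round]) → [i]
/o/ harmonizes with /ɤ/ ([-round]) → [ɤ]
/u/ harmonizes with /ɤ/ ([-round]) → [ɯ]

[kiʒɤʒɯlɤ]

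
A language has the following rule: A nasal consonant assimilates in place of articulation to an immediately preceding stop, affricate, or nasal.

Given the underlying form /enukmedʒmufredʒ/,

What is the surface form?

/m/ after /k/ (velar) → [ŋ]
/m/ after /dʒ/ (palatal) → [ɲ]

[enukŋedʒɲufredʒ]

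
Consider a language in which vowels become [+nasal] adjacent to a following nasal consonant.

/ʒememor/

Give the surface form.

/e/ before nasal /m/ → [ẽ]
/e/ before nasal /m/ → [ẽ]

[ʒẽmẽmor]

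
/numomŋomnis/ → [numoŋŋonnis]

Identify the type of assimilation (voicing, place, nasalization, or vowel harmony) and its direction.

/m/→[ŋ] /m/→[n].
Each target copies a feature from the following segment, so the direction is regressive.

place assimilation, regressive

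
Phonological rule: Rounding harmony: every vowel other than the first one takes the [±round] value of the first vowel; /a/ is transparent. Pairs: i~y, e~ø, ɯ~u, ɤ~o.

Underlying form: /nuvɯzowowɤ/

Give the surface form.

[nuvuzowowo]

/ɯ/ harmonizes with /u/ ([+round]) → [u]
/ɤ/ harmonizes with /u/ ([+round]) → [o]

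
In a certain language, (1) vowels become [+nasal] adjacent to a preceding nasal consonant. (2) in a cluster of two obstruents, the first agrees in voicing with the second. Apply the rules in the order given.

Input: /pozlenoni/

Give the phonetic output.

[pozlenõnĩ]

Rule 1: /o/ after nasal /n/ → [õ]
Rule 1: /i/ after nasal /n/ → [ĩ]
After rule 1: pozlenõnĩ
Rule 2: no segment meets the rule's conditions; no change.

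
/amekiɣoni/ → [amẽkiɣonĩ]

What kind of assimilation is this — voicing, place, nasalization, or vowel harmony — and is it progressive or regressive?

/e/→[ẽ] /i/→[ĩ].
Each target copies a feature from the preceding segment, so the direction is progressive.

nasalization, progressive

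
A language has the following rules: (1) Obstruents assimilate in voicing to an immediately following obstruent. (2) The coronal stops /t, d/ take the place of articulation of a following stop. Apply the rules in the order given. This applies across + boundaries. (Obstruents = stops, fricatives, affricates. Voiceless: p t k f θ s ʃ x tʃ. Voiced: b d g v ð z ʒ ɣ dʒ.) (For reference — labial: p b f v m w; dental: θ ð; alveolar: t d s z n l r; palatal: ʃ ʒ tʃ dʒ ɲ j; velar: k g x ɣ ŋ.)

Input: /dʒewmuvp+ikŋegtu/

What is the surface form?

Rule 1: /v/ before /p/ (voiceless) → [f]
Rule 1: /g/ before /t/ (voiceless) → [k]
After rule 1: dʒewmufp+ikŋektu
Rule 2: no segment meets the rule's conditions; no change.

[dʒewmufp+ikŋektu]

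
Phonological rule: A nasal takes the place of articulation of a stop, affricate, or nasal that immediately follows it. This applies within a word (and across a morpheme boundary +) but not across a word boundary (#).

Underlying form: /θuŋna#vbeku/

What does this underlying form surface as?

/ŋ/ before /n/ (alveolar) → [n]

[θunna#vbeku]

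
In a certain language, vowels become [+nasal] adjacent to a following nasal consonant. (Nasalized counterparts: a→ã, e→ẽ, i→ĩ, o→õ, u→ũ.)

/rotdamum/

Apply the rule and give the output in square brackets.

[rotdãmũm]

/a/ before nasal /m/ → [ã]
/u/ before nasal /m/ → [ũ]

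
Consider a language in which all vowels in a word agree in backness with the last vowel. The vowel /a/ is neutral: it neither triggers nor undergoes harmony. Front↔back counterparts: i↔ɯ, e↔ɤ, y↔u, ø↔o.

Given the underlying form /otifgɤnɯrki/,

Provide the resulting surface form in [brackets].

/o/ harmonizes with /i/ ([-back]) → [ø]
/ɤ/ harmonizes with /i/ ([-back]) → [e]
/ɯ/ harmonizes with /i/ ([-back]) → [i]

[øtifgenirki]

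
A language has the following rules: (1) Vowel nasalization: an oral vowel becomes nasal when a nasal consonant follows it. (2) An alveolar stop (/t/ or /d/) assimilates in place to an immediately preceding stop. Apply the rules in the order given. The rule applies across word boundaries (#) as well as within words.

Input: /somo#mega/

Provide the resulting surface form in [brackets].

Rule 1: /o/ before nasal /m/ → [õ]
Rule 1: /o/ before nasal /m/ → [õ]
After rule 1: sõmõ#mega
Rule 2: no segment meets the rule's conditions; no change.

[sõmõ#mega]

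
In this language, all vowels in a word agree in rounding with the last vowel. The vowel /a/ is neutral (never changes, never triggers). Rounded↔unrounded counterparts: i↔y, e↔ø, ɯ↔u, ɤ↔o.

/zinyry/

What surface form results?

[zynyry]

/i/ harmonizes with /y/ ([+round]) → [y]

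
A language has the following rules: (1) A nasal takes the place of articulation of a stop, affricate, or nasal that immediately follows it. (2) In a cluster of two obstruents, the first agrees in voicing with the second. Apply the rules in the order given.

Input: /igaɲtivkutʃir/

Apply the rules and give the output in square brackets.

[igantifkutʃir]

Rule 1: /ɲ/ before /t/ (alveolar) → [n]
After rule 1: igantivkutʃir
Rule 2: /v/ before /k/ (voiceless) → [f]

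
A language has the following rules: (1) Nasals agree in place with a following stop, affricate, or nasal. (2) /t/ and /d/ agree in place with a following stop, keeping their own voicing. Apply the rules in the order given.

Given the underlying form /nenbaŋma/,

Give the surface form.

[nembamma]

Rule 1: /n/ before /b/ (labial) → [m]
Rule 1: /ŋ/ before /m/ (labial) → [m]
After rule 1: nembamma
Rule 2: no segment meets the rule's conditions; no change.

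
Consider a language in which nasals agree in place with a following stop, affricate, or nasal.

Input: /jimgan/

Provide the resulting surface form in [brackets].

/m/ before /g/ (velar) → [ŋ]

[jiŋgan]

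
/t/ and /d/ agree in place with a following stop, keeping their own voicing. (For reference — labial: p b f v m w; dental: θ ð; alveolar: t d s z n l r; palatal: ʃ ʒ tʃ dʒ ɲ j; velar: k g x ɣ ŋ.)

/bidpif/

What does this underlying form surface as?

[bibpif]

/d/ before /p/ (labial) → [b]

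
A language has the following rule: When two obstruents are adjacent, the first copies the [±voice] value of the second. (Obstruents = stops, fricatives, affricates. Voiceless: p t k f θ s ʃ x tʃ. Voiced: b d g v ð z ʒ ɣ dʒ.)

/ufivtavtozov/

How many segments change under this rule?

/v/ before /t/ (voiceless) → [f]
/v/ before /t/ (voiceless) → [f]
2 segments change.

2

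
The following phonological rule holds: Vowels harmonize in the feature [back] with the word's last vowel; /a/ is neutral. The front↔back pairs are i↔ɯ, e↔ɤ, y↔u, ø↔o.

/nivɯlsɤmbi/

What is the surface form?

[nivilsembi]

/ɯ/ harmonizes with /i/ ([-back]) → [i]
/ɤ/ harmonizes with /i/ ([-back]) → [e]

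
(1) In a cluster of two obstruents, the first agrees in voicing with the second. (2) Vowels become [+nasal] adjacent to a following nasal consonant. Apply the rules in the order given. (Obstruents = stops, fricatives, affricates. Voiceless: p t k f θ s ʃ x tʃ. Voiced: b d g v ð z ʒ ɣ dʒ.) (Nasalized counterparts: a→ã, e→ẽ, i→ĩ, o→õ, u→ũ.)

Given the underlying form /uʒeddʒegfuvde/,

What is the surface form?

[uʒeddʒekfuvde]

Rule 1: /g/ before /f/ (voiceless) → [k]
After rule 1: uʒeddʒekfuvde
Rule 2: no segment meets the rule's conditions; no change.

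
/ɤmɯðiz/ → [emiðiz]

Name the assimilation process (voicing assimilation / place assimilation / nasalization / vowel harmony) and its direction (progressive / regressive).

vowel harmony, regressive

/ɤ/→[e] /ɯ/→[i].
Vowels agree with the last vowel, so the harmony is regressive.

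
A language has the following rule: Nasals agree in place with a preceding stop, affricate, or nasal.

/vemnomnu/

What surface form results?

/n/ after /m/ (labial) → [m]
/n/ after /m/ (labial) → [m]

[vemmommu]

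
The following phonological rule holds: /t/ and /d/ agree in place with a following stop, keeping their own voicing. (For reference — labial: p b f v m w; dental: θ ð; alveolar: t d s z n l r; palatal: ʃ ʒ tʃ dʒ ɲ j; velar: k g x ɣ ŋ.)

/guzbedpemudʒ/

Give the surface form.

/d/ before /p/ (labial) → [b]

[guzbebpemudʒ]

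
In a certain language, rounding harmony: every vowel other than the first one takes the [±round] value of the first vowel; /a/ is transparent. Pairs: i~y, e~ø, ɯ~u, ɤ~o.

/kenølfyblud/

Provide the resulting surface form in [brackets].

/ø/ harmonizes with /e/ ([-round]) → [e]
/y/ harmonizes with /e/ ([-round]) → [i]
/u/ harmonizes with /e/ ([-round]) → [ɯ]

[kenelfiblɯd]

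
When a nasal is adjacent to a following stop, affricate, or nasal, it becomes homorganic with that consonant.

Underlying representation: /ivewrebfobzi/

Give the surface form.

[ivewrebfobzi]

no segment meets the rule's conditions; no change.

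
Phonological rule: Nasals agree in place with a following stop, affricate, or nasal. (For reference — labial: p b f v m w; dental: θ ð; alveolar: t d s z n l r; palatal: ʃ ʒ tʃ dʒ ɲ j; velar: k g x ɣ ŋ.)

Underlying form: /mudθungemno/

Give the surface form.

/n/ before /g/ (velar) → [ŋ]
/m/ before /n/ (alveolar) → [n]

[mudθuŋgenno]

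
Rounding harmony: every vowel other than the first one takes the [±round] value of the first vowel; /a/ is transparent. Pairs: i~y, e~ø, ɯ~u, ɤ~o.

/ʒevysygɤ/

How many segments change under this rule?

2

/y/ harmonizes with /e/ ([-round]) → [i]
/y/ harmonizes with /e/ ([-round]) → [i]
2 segments change.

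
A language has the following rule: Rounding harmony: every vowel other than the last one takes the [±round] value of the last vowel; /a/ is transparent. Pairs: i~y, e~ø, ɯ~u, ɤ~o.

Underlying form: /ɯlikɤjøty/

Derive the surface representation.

[ulykojøty]

/ɯ/ harmonizes with /y/ ([+round]) → [u]
/i/ harmonizes with /y/ ([+round]) → [y]
/ɤ/ harmonizes with /y/ ([+round]) → [o]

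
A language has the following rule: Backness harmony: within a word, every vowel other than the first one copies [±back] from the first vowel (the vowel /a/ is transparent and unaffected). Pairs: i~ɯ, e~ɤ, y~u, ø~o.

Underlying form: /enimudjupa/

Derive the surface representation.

[enimydjypa]

/u/ harmonizes with /e/ ([-back]) → [y]
/u/ harmonizes with /e/ ([-back]) → [y]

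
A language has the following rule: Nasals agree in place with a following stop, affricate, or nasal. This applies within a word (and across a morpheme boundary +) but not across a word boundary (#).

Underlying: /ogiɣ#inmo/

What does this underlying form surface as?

[ogiɣ#immo]

/n/ before /m/ (labial) → [m]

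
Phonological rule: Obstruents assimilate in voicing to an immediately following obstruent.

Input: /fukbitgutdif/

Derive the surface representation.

[fugbidguddif]

/k/ before /b/ (voiced) → [g]
/t/ before /g/ (voiced) → [d]
/t/ before /d/ (voiced) → [d]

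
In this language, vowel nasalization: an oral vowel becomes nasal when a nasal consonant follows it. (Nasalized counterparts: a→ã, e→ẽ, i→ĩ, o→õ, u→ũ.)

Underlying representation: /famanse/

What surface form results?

[fãmãnse]

/a/ before nasal /m/ → [ã]
/a/ before nasal /n/ → [ã]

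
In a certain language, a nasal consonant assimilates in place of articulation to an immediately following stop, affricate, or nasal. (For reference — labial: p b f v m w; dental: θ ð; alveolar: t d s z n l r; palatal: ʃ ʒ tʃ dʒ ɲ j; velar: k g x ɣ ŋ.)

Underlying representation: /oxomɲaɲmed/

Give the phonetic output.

/m/ before /ɲ/ (palatal) → [ɲ]
/ɲ/ before /m/ (labial) → [m]

[oxoɲɲammed]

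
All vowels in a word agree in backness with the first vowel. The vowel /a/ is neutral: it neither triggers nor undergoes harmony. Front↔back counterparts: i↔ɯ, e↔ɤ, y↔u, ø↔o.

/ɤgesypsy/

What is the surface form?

[ɤgɤsupsu]

/e/ harmonizes with /ɤ/ ([+back]) → [ɤ]
/y/ harmonizes with /ɤ/ ([+back]) → [u]
/y/ harmonizes with /ɤ/ ([+back]) → [u]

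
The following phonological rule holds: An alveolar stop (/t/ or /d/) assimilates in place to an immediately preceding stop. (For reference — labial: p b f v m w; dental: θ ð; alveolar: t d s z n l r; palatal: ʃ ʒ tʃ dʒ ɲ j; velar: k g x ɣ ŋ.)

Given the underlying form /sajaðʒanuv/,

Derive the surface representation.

no segment meets the rule's conditions; no change.

[sajaðʒanuv]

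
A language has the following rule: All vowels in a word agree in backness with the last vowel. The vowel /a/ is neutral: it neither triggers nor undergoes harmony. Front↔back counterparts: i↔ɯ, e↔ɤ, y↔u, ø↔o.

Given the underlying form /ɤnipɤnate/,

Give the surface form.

/ɤ/ harmonizes with /e/ ([-back]) → [e]
/ɤ/ harmonizes with /e/ ([-back]) → [e]

[enipenate]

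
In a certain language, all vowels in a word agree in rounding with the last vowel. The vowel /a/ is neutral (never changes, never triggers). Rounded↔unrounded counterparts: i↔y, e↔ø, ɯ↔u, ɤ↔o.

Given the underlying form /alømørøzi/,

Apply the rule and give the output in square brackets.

/ø/ harmonizes with /i/ ([-round]) → [e]
/ø/ harmonizes with /i/ ([-round]) → [e]
/ø/ harmonizes with /i/ ([-round]) → [e]

[alemerezi]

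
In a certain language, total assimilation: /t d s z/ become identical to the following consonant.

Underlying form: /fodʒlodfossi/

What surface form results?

[fodʒloffossi]

/d/ before /f/ → [f] (total assimilation)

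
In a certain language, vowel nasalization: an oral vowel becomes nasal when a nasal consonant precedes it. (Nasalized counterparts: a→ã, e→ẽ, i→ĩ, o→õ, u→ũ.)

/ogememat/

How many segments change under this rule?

2

/e/ after nasal /m/ → [ẽ]
/a/ after nasal /m/ → [ã]
2 segments change.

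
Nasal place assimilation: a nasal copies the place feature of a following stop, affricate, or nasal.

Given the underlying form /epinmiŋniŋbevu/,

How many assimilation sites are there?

/n/ before /m/ (labial) → [m]
/ŋ/ before /n/ (alveolar) → [n]
/ŋ/ before /b/ (labial) → [m]
3 segments change.

3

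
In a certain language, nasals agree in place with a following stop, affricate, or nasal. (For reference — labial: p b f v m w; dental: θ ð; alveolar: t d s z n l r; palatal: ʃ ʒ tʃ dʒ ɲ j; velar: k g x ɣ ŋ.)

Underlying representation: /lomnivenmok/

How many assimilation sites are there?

/m/ before /n/ (alveolar) → [n]
/n/ before /m/ (labial) → [m]
2 segments change.

2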